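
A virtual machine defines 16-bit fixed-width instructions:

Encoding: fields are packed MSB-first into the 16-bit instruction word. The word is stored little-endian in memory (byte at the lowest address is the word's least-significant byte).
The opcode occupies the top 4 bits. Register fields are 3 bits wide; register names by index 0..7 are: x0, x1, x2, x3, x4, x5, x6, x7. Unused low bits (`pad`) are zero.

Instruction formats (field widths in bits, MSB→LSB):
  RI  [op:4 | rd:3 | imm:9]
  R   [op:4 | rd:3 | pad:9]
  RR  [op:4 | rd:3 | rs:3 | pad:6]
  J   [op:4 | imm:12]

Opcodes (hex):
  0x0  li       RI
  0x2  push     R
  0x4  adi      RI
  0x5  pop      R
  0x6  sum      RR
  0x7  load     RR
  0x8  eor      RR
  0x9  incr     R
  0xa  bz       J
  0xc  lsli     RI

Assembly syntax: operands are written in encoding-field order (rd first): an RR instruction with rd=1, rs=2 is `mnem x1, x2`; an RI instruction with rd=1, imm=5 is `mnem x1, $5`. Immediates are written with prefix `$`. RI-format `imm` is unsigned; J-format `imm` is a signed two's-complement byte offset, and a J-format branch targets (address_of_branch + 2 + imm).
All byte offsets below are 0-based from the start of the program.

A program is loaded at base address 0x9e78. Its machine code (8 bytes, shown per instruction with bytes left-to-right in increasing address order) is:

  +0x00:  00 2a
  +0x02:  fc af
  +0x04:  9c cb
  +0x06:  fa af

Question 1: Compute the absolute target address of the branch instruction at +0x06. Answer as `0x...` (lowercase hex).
0x9e7a

+0x06: fa af ⇒ word 0xaffa (little)
  opcode bits[15:12]=0xa: bz/J
  imm@[11:0]=0xffa (s12→-6) ⇒ $-6
  target = base 0x9e78 + off 0x06 + 2 + imm -6 = 0x9e7a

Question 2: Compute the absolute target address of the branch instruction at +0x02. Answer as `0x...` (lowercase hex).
0x9e78

+0x02: fc af ⇒ word 0xaffc (little)
  top 4b → 0xa → bz [J]
  imm: (w>>0)&0xfff=0xffc (s12→-4) → $-4
  target = base 0x9e78 + off 0x02 + 2 + imm -4 = 0x9e78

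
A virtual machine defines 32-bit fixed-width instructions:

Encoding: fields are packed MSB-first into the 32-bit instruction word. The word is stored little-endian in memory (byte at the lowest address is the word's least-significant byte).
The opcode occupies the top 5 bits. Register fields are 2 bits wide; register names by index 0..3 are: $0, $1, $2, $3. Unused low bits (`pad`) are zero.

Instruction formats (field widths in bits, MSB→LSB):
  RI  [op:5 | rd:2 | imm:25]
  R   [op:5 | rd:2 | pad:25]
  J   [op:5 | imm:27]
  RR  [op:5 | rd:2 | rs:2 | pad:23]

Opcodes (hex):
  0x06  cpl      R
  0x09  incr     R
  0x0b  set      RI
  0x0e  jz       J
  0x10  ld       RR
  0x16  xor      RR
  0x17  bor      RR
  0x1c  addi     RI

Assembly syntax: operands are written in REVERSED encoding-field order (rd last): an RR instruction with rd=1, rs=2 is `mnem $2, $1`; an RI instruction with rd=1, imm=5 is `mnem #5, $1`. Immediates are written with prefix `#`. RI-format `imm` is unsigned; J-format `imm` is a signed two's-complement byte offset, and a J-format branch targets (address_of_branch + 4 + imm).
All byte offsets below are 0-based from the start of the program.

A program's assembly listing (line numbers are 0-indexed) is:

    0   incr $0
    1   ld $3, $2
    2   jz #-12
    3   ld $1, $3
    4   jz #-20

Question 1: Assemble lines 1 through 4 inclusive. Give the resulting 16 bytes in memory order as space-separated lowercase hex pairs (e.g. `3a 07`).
00 00 80 85 f4 ff ff 77 00 00 80 86 ec ff ff 77

L1: ld op=0x10:5|rd=2:2|rs=3:2|pad=0:23 ⇒ 0x85800000 ⇒ little 00 00 80 85
L2: jz op=0xe:5|imm=-12:27 ⇒ 0x77fffff4 ⇒ little f4 ff ff 77
L3: ld op=0x10:5|rd=3:2|rs=1:2|pad=0:23 ⇒ 0x86800000 ⇒ little 00 00 80 86
L4: jz op=0xe:5|imm=-20:27 ⇒ 0x77ffffec ⇒ little ec ff ff 77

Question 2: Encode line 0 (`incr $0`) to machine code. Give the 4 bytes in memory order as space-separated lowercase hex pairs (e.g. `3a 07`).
0. incr fields op=0x9:5|rd=0:2|pad=0:25 → word 48000000h → 00 00 00 48

00 00 00 48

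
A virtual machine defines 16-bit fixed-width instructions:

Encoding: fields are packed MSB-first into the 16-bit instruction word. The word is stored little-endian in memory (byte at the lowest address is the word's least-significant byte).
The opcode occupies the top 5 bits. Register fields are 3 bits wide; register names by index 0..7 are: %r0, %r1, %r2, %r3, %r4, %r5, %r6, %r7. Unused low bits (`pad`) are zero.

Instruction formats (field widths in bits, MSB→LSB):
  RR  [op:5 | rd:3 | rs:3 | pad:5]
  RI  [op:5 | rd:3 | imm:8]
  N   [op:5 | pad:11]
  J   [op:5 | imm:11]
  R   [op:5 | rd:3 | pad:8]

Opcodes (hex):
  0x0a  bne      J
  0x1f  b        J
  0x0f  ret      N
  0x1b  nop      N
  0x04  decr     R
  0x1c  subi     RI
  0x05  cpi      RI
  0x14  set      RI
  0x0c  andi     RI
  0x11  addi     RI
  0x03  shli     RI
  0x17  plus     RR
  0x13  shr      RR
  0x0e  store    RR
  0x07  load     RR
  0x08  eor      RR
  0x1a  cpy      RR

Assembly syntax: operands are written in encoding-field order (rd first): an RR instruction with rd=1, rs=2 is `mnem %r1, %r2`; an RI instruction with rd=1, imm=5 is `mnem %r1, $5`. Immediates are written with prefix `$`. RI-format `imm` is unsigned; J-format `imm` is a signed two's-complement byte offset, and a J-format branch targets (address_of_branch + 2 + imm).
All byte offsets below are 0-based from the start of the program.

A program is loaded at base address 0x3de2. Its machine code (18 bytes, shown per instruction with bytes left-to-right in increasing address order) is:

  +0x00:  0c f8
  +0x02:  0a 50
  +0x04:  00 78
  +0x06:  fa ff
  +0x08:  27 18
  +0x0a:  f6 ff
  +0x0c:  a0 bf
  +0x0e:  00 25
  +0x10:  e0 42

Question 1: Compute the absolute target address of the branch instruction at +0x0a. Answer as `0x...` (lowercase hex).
+0x0a: f6 ff ⇒ word 0xfff6 (little)
  op=0xfff6>>11=0x1f ⇒ b (J)
  imm: (w>>0)&0x7ff=0x7f6 (s11→-10) → $-10
  target = base 0x3de2 + off 0x0a + 2 + imm -10 = 0x3de4

0x3de4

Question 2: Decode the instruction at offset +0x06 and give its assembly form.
b $-6

+0x06: fa ff ⇒ word 0xfffa (little)
  opcode bits[15:11]=0x1f: b/J
  imm: (w>>0)&0x7ff=0x7fa (s11→-6) → $-6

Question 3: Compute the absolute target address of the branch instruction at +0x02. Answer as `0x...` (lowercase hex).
0x3df0

@+02  little-endian(0a 50) = 0x500a
  top 5b → 0xa → bne [J]
  [10:0] imm=10 = $10
  target = base 0x3de2 + off 0x02 + 2 + imm 10 = 0x3df0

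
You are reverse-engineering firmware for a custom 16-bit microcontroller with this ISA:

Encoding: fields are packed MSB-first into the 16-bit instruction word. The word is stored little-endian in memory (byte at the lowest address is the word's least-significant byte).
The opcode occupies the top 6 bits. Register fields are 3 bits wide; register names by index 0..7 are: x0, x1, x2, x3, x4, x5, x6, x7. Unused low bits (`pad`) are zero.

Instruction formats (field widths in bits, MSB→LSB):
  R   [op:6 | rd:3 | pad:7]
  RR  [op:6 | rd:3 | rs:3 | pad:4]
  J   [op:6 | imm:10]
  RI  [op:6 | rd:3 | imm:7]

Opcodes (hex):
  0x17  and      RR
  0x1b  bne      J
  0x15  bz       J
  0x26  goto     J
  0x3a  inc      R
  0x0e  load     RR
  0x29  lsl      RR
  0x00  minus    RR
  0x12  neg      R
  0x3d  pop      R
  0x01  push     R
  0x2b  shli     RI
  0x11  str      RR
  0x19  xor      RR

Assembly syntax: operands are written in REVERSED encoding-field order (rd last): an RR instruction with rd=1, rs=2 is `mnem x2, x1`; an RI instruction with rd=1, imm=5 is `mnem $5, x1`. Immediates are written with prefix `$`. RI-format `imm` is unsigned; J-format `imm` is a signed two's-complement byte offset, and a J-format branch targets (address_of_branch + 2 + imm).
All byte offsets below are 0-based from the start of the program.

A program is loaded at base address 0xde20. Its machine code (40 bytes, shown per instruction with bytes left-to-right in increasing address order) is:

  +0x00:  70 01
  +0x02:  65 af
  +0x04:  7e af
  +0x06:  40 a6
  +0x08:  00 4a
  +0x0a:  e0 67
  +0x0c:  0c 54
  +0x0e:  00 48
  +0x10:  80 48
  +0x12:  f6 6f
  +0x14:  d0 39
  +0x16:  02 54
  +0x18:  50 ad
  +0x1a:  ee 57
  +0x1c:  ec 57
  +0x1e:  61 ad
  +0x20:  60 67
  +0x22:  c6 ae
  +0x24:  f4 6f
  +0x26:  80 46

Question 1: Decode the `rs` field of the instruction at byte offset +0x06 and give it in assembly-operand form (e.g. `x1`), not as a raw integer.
+0x06: 40 a6 ⇒ word 0xa640 (little)
  op=0xa640>>10=0x29 ⇒ lsl (RR)
  rd: (w>>7)&0x7=0x4 → x4
  rs: (w>>4)&0x7=0x4 → x4

x4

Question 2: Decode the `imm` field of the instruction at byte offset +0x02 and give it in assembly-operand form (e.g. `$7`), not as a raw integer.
$101

[02] 65 af → 0xaf65
  opcode bits[15:10]=0x2b: shli/RI
  rd@[9:7]=0x6 ⇒ x6
  imm@[6:0]=0x65 ⇒ $101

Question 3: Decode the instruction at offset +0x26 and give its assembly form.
off 0x26: read 80 46 as little → 0x4680
  top 6b → 0x11 → str [RR]
  rd@[9:7]=0x5 ⇒ x5
  rs@[6:4]=0x0 ⇒ x0

str x0, x5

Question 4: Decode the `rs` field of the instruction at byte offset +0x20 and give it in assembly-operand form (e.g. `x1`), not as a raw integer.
x6

[20] 60 67 → 0x6760
  op=0x6760>>10=0x19 ⇒ xor (RR)
  [9:7] rd=6 = x6
  [6:4] rs=6 = x6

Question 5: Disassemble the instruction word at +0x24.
+0x24: f4 6f ⇒ word 0x6ff4 (little)
  top 6b → 0x1b → bne [J]
  imm: (w>>0)&0x3ff=0x3f4 (s10→-12) → $-12

bne $-12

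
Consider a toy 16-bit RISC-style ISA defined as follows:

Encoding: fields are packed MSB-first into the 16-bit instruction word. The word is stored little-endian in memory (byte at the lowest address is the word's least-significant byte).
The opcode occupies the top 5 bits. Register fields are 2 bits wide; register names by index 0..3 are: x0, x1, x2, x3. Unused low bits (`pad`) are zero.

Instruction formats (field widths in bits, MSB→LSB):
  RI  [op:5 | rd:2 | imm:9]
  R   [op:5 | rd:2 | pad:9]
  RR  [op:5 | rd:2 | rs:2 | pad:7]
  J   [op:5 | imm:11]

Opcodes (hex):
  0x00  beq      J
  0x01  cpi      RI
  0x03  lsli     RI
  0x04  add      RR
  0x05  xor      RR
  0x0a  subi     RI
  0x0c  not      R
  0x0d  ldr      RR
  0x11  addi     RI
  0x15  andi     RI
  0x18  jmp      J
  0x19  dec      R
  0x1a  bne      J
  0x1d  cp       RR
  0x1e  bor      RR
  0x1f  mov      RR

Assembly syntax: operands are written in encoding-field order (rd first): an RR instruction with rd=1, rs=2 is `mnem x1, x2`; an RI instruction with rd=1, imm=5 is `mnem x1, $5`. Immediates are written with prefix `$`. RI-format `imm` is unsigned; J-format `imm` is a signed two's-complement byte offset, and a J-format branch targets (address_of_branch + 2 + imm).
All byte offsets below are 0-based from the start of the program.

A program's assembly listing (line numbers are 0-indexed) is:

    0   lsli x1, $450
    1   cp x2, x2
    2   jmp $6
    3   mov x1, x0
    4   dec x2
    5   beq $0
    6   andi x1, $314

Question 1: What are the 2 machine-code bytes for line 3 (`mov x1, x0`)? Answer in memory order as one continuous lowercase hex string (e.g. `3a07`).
3. mov fields op=0x1f:5|rd=1:2|rs=0:2|pad=0:7 → word fa00h → 00 fa

00fa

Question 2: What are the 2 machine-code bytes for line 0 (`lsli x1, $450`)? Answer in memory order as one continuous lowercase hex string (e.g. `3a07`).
0. lsli fields op=0x3:5|rd=1:2|imm=450:9 → word 1bc2h → c2 1b

c21b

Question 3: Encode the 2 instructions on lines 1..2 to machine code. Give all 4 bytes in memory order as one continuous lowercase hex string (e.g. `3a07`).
line 1 (cp): pack op=0x1d:5|rd=2:2|rs=2:2|pad=0:7 = 0xed00; little→ 00 ed
line 2 (jmp): pack op=0x18:5|imm=6:11 = 0xc006; little→ 06 c0

00ed06c0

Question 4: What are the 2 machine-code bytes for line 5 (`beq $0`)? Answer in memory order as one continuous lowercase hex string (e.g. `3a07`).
0000

5. beq fields op=0x0:5|imm=0:11 → word 0000h → 00 00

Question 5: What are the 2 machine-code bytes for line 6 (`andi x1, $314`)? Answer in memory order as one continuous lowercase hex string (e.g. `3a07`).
L6: andi op=0x15:5|rd=1:2|imm=314:9 ⇒ 0xab3a ⇒ little 3a ab

3aab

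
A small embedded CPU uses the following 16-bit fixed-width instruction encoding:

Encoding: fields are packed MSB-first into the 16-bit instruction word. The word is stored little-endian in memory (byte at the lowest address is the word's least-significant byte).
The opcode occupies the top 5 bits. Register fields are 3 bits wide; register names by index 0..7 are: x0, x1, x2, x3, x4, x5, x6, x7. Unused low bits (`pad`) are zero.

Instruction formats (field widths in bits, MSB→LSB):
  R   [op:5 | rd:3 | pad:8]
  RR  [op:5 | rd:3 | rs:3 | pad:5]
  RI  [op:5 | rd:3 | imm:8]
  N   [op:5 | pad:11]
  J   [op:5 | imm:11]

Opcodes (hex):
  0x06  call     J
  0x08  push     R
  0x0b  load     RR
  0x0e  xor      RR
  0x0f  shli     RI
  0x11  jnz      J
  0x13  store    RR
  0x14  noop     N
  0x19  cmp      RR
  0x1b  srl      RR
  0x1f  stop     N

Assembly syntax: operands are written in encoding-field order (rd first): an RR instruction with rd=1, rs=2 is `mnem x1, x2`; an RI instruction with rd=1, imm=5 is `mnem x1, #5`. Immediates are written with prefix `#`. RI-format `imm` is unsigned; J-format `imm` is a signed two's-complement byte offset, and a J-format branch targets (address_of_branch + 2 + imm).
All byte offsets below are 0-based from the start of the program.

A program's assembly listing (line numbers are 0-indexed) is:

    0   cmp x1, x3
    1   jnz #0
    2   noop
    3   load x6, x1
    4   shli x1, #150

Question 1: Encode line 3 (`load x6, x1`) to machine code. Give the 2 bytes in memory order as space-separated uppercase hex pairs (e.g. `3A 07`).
L3: load op=0xb:5|rd=6:3|rs=1:3|pad=0:5 ⇒ 0x5e20 ⇒ little 20 5e

20 5E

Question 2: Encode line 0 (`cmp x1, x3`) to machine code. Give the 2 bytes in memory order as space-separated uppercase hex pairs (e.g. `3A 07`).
60 C9

line 0 (cmp): pack op=0x19:5|rd=1:3|rs=3:3|pad=0:5 = 0xc960; little→ 60 c9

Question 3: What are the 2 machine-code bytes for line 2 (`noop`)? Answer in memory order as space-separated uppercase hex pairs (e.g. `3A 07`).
00 A0

line 2 (noop): pack op=0x14:5|pad=0:11 = 0xa000; little→ 00 a0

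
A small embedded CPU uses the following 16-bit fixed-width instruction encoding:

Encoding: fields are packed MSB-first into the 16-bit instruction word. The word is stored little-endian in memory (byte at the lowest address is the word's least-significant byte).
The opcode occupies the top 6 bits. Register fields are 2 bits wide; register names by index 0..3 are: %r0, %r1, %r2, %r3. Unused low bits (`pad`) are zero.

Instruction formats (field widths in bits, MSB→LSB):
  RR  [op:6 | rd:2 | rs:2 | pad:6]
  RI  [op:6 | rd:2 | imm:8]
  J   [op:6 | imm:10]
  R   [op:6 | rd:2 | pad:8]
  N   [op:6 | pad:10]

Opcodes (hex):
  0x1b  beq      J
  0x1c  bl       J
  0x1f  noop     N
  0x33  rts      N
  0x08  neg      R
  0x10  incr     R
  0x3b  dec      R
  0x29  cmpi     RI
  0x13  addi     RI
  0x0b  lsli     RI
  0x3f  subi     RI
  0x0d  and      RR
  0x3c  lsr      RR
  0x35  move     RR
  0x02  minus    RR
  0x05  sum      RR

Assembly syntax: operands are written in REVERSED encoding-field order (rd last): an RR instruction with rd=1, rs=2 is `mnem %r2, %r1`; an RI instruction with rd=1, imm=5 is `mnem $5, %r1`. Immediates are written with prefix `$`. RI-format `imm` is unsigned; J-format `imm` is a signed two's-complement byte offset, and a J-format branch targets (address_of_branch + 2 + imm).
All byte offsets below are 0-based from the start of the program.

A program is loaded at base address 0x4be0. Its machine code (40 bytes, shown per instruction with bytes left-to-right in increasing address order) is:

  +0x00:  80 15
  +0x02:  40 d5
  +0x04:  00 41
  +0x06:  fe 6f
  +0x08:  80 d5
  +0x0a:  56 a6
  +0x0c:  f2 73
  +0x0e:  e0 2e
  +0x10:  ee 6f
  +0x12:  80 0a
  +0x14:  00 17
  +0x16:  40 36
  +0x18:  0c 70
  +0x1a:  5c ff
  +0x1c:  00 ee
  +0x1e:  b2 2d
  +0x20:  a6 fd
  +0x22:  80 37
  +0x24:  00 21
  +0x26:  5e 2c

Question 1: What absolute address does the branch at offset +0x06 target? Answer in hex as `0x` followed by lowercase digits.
0x4be6

off 0x06: read fe 6f as little → 0x6ffe
  op=0x6ffe>>10=0x1b ⇒ beq (J)
  [9:0] imm=1022 (s10→-2) = $-2
  target = base 0x4be0 + off 0x06 + 2 + imm -2 = 0x4be6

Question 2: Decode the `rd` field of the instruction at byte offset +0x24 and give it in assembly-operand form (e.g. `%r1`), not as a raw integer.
%r1

@+24  little-endian(00 21) = 0x2100
  op=0x2100>>10=0x8 ⇒ neg (R)
  rd: (w>>8)&0x3=0x1 → %r1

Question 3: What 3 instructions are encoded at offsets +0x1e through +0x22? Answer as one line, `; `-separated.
[1e] b2 2d → 0x2db2
  op=0x2db2>>10=0xb ⇒ lsli (RI)
  rd: (w>>8)&0x3=0x1 → %r1
  imm: (w>>0)&0xff=0xb2 → $178
[20] a6 fd → 0xfda6
  op=0xfda6>>10=0x3f ⇒ subi (RI)
  rd: (w>>8)&0x3=0x1 → %r1
  imm: (w>>0)&0xff=0xa6 → $166
[22] 80 37 → 0x3780
  op=0x3780>>10=0xd ⇒ and (RR)
  rd: (w>>8)&0x3=0x3 → %r3
  rs: (w>>6)&0x3=0x2 → %r2

lsli $178, %r1; subi $166, %r1; and %r2, %r3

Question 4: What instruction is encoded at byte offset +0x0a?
@+0a  little-endian(56 a6) = 0xa656
  opcode bits[15:10]=0x29: cmpi/RI
  rd@[9:8]=0x2 ⇒ %r2
  imm@[7:0]=0x56 ⇒ $86

cmpi $86, %r2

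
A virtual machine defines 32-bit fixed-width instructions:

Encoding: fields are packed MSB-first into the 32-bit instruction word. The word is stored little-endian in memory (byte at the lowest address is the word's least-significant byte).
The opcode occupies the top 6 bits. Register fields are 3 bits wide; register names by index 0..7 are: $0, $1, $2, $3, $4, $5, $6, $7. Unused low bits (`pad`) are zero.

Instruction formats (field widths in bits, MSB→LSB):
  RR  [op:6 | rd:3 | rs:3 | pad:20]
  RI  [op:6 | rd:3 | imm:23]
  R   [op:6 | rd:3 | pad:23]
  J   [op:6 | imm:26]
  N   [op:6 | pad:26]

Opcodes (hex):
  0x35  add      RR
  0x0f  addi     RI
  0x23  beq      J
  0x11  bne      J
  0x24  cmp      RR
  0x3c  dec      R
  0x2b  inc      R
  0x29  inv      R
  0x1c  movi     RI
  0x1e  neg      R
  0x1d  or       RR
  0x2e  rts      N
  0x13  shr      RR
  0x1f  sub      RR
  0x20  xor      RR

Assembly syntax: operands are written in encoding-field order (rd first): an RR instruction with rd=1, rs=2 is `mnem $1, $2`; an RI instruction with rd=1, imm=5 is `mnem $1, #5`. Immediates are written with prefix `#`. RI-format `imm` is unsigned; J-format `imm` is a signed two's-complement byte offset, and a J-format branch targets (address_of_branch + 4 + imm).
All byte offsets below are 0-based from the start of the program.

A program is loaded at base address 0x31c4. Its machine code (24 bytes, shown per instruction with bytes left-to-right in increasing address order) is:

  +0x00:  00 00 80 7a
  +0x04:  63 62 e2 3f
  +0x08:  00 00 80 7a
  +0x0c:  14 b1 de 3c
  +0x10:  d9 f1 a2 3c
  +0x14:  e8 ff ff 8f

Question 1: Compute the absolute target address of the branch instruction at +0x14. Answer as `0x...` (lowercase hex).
+0x14: e8 ff ff 8f ⇒ word 0x8fffffe8 (little)
  top 6b → 0x23 → beq [J]
  imm@[25:0]=0x3ffffe8 (s26→-24) ⇒ #-24
  target = base 0x31c4 + off 0x14 + 4 + imm -24 = 0x31c4

0x31c4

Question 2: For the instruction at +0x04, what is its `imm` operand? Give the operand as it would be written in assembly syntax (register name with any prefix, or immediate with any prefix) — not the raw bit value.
#6447715

@+04  little-endian(63 62 e2 3f) = 0x3fe26263
  op=0x3fe26263>>26=0xf ⇒ addi (RI)
  rd: (w>>23)&0x7=0x7 → $7
  imm: (w>>0)&0x7fffff=0x626263 → #6447715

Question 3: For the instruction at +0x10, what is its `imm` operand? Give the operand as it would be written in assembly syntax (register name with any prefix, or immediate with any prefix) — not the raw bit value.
#2290137

[10] d9 f1 a2 3c → 0x3ca2f1d9
  op=0x3ca2f1d9>>26=0xf ⇒ addi (RI)
  rd: (w>>23)&0x7=0x1 → $1
  imm: (w>>0)&0x7fffff=0x22f1d9 → #2290137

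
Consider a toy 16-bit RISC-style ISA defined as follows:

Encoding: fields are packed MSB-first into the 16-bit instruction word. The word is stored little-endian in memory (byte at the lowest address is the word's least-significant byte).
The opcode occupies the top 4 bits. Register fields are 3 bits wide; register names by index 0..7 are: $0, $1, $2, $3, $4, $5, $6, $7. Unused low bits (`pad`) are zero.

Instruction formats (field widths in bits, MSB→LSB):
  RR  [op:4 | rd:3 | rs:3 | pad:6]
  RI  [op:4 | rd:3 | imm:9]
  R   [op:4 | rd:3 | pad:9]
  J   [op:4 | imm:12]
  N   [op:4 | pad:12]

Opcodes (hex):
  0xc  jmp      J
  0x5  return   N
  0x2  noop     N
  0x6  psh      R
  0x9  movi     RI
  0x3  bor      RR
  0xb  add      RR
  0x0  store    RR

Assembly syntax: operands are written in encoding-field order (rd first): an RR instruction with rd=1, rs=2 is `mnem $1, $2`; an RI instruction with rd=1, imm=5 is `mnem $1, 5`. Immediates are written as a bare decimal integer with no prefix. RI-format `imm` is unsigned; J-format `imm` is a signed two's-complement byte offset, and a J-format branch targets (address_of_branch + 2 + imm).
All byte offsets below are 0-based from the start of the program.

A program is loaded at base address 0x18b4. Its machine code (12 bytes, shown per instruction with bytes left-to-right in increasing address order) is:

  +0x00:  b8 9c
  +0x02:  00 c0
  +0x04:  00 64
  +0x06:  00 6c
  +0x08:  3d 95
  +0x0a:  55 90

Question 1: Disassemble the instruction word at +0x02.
jmp 0

@+02  little-endian(00 c0) = 0xc000
  opcode bits[15:12]=0xc: jmp/J
  [11:0] imm=0 = 0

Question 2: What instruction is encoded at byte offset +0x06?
psh $6

@+06  little-endian(00 6c) = 0x6c00
  opcode bits[15:12]=0x6: psh/R
  [11:9] rd=6 = $6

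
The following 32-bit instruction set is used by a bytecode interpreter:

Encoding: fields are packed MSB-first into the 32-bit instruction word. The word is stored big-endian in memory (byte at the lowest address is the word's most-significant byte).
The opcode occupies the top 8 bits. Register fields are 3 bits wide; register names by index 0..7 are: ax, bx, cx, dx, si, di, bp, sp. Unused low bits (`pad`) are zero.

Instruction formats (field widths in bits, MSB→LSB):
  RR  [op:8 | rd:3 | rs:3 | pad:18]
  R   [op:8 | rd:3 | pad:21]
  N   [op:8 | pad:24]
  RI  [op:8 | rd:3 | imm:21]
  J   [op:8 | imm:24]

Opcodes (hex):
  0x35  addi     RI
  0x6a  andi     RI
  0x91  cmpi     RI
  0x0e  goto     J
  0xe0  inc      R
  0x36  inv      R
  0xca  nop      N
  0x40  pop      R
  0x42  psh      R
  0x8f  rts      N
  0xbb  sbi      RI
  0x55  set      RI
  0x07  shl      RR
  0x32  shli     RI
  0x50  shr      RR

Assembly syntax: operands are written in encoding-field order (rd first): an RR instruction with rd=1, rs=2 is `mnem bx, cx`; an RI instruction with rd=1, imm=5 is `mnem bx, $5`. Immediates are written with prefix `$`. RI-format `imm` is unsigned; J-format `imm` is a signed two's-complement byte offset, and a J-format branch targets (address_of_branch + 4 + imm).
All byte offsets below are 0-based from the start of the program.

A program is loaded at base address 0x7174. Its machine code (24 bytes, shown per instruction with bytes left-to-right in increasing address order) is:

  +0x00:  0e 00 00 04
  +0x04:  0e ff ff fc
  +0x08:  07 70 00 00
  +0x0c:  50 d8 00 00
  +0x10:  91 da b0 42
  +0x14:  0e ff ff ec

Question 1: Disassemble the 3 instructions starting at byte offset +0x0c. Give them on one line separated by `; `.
@+0c  big-endian(50 d8 00 00) = 0x50d80000
  op=0x50d80000>>24=0x50 ⇒ shr (RR)
  rd: (w>>21)&0x7=0x6 → bp
  rs: (w>>18)&0x7=0x6 → bp
@+10  big-endian(91 da b0 42) = 0x91dab042
  op=0x91dab042>>24=0x91 ⇒ cmpi (RI)
  rd: (w>>21)&0x7=0x6 → bp
  imm: (w>>0)&0x1fffff=0x1ab042 → $1749058
@+14  big-endian(0e ff ff ec) = 0x0effffec
  op=0x0effffec>>24=0xe ⇒ goto (J)
  imm: (w>>0)&0xffffff=0xffffec (s24→-20) → $-20

shr bp, bp; cmpi bp, $1749058; goto $-20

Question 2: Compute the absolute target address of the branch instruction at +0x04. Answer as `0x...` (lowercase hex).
+0x04: 0e ff ff fc ⇒ word 0x0efffffc (big)
  op=0x0efffffc>>24=0xe ⇒ goto (J)
  imm: (w>>0)&0xffffff=0xfffffc (s24→-4) → $-4
  target = base 0x7174 + off 0x04 + 4 + imm -4 = 0x7178

0x7178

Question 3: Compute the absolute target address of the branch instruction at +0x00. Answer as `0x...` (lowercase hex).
0x717c

@+00  big-endian(0e 00 00 04) = 0x0e000004
  op=0x0e000004>>24=0xe ⇒ goto (J)
  imm@[23:0]=0x4 ⇒ $4
  target = base 0x7174 + off 0x00 + 4 + imm 4 = 0x717c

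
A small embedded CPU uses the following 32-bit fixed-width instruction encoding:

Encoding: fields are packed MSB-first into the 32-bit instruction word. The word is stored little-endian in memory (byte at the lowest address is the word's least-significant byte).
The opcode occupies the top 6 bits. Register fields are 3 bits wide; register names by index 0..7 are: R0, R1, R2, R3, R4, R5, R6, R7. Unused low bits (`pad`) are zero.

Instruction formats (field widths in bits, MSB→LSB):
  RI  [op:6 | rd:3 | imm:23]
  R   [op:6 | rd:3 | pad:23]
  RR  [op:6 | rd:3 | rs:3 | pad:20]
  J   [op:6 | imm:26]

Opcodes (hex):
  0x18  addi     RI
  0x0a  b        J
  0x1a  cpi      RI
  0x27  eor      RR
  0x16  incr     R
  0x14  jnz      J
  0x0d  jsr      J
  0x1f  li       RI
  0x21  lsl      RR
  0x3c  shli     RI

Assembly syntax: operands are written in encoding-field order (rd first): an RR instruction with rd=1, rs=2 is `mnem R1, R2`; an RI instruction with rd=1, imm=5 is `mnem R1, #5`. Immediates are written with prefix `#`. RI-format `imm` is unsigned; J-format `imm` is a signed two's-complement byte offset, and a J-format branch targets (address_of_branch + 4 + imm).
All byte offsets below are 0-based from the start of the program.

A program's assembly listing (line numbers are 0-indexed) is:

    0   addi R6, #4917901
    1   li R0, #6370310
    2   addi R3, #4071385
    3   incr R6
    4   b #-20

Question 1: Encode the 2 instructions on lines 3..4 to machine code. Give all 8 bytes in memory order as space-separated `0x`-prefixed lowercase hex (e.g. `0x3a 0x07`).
0x00 0x00 0x00 0x5b 0xec 0xff 0xff 0x2b

3. incr fields op=0x16:6|rd=6:3|pad=0:23 → word 5b000000h → 00 00 00 5b
4. b fields op=0xa:6|imm=-20:26 → word 2bffffech → ec ff ff 2b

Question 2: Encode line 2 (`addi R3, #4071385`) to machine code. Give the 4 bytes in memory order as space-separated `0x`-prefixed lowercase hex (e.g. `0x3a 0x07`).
2. addi fields op=0x18:6|rd=3:3|imm=4071385:23 → word 61be1fd9h → d9 1f be 61

0xd9 0x1f 0xbe 0x61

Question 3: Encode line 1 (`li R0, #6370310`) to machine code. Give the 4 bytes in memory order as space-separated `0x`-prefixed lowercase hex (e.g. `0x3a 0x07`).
L1: li op=0x1f:6|rd=0:3|imm=6370310:23 ⇒ 0x7c613406 ⇒ little 06 34 61 7c

0x06 0x34 0x61 0x7c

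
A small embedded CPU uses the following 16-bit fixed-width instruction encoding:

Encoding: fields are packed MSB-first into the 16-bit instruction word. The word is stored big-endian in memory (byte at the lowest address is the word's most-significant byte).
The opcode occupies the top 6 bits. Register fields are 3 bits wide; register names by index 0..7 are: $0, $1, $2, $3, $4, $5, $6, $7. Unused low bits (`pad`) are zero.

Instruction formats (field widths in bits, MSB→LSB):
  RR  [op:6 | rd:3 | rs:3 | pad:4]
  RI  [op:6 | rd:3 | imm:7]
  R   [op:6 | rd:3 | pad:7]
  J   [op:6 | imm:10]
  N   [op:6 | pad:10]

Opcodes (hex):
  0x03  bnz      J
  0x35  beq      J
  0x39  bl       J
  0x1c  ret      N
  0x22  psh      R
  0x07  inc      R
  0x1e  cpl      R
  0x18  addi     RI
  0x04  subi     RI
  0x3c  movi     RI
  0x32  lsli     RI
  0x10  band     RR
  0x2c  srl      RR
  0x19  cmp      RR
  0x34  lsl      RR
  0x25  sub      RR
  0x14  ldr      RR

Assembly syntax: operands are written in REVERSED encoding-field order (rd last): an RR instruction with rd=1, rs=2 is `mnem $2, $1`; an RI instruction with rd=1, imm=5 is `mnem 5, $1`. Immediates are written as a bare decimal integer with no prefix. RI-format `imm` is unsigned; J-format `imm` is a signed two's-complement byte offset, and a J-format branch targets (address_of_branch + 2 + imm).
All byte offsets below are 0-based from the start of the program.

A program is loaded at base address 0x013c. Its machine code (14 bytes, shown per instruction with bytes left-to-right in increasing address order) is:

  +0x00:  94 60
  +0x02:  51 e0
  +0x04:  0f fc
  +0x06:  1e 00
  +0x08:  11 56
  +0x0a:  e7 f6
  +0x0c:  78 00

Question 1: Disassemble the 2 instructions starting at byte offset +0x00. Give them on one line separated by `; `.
@+00  big-endian(94 60) = 0x9460
  opcode bits[15:10]=0x25: sub/RR
  rd@[9:7]=0x0 ⇒ $0
  rs@[6:4]=0x6 ⇒ $6
@+02  big-endian(51 e0) = 0x51e0
  opcode bits[15:10]=0x14: ldr/RR
  rd@[9:7]=0x3 ⇒ $3
  rs@[6:4]=0x6 ⇒ $6

sub $6, $0; ldr $6, $3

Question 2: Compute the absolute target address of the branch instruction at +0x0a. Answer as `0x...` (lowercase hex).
[0a] e7 f6 → 0xe7f6
  opcode bits[15:10]=0x39: bl/J
  imm: (w>>0)&0x3ff=0x3f6 (s10→-10) → -10
  target = base 0x013c + off 0x0a + 2 + imm -10 = 0x013e

0x013e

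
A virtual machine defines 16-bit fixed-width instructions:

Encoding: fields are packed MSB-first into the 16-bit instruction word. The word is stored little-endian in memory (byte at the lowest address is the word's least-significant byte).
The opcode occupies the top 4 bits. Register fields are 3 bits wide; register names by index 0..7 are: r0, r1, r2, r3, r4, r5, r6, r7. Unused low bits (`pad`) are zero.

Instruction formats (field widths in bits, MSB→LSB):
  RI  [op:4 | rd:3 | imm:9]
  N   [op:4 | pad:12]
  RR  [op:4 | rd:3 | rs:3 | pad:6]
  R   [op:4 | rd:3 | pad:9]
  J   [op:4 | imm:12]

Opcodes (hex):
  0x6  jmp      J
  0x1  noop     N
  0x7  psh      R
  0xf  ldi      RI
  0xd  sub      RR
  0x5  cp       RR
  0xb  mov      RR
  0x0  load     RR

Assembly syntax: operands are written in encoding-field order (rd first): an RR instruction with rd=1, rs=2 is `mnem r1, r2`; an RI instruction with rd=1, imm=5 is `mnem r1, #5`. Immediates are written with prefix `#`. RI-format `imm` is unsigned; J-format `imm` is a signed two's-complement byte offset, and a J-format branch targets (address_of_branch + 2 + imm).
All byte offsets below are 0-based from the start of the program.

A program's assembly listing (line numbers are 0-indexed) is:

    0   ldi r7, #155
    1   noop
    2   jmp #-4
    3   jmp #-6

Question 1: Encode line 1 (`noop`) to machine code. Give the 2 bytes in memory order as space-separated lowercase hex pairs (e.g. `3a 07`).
00 10

L1: noop op=0x1:4|pad=0:12 ⇒ 0x1000 ⇒ little 00 10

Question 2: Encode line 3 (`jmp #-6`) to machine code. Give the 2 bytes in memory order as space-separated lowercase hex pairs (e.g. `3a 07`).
fa 6f

line 3 (jmp): pack op=0x6:4|imm=-6:12 = 0x6ffa; little→ fa 6f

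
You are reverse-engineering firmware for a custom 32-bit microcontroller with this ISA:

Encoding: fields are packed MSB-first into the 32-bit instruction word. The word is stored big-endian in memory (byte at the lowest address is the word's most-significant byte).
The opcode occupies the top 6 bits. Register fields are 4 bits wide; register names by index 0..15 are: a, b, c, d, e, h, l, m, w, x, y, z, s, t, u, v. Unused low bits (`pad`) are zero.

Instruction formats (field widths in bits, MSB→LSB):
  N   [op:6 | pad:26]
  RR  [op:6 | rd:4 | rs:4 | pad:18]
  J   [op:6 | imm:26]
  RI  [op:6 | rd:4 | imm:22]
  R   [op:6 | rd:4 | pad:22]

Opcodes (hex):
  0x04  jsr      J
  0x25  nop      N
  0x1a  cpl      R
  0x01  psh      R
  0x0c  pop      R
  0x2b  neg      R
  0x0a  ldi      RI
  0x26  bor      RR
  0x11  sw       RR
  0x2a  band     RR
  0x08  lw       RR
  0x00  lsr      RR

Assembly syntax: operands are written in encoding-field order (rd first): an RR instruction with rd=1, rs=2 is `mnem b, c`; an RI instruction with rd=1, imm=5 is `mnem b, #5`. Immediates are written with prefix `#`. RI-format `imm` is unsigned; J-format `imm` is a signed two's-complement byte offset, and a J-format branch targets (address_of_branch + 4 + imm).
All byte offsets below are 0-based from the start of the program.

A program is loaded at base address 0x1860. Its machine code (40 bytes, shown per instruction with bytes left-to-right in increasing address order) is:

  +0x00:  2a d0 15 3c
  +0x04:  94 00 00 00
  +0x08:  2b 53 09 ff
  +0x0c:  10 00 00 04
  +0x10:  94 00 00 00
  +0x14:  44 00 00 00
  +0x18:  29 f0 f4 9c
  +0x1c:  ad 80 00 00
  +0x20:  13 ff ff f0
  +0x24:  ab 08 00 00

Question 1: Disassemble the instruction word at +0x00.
[00] 2a d0 15 3c → 0x2ad0153c
  op=0x2ad0153c>>26=0xa ⇒ ldi (RI)
  [25:22] rd=11 = z
  [21:0] imm=1054012 = #1054012

ldi z, #1054012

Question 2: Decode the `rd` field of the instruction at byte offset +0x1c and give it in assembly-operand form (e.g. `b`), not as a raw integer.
l

[1c] ad 80 00 00 → 0xad800000
  opcode bits[31:26]=0x2b: neg/R
  [25:22] rd=6 = l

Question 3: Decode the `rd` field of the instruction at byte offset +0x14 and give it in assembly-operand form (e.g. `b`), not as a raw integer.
off 0x14: read 44 00 00 00 as big → 0x44000000
  op=0x44000000>>26=0x11 ⇒ sw (RR)
  [25:22] rd=0 = a
  [21:18] rs=0 = a

a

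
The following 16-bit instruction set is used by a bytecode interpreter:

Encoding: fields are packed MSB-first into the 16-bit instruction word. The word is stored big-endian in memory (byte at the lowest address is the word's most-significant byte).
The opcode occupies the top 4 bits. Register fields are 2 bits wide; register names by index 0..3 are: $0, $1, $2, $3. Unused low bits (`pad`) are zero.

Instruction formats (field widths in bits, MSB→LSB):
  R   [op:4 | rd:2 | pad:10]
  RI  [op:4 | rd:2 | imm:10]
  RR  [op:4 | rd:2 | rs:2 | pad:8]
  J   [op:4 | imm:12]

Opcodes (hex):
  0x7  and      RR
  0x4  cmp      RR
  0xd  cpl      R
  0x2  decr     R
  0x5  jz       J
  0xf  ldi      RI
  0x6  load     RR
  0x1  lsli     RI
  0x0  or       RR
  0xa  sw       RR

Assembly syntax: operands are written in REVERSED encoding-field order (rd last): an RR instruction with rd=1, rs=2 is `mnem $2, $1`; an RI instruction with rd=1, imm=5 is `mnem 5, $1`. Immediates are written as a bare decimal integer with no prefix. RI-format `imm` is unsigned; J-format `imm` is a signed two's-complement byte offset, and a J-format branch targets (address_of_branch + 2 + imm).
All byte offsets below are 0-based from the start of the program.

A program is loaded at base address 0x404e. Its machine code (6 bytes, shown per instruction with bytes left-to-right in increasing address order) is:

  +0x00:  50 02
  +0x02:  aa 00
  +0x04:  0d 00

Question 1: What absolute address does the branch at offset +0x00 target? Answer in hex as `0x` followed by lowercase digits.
0x4052

off 0x00: read 50 02 as big → 0x5002
  op=0x5002>>12=0x5 ⇒ jz (J)
  imm@[11:0]=0x2 ⇒ 2
  target = base 0x404e + off 0x00 + 2 + imm 2 = 0x4052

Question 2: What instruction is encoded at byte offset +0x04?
or $1, $3

@+04  big-endian(0d 00) = 0x0d00
  top 4b → 0x0 → or [RR]
  rd@[11:10]=0x3 ⇒ $3
  rs@[9:8]=0x1 ⇒ $1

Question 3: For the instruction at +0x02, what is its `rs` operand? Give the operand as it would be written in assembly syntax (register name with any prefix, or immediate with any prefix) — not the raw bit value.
$2

+0x02: aa 00 ⇒ word 0xaa00 (big)
  op=0xaa00>>12=0xa ⇒ sw (RR)
  rd@[11:10]=0x2 ⇒ $2
  rs@[9:8]=0x2 ⇒ $2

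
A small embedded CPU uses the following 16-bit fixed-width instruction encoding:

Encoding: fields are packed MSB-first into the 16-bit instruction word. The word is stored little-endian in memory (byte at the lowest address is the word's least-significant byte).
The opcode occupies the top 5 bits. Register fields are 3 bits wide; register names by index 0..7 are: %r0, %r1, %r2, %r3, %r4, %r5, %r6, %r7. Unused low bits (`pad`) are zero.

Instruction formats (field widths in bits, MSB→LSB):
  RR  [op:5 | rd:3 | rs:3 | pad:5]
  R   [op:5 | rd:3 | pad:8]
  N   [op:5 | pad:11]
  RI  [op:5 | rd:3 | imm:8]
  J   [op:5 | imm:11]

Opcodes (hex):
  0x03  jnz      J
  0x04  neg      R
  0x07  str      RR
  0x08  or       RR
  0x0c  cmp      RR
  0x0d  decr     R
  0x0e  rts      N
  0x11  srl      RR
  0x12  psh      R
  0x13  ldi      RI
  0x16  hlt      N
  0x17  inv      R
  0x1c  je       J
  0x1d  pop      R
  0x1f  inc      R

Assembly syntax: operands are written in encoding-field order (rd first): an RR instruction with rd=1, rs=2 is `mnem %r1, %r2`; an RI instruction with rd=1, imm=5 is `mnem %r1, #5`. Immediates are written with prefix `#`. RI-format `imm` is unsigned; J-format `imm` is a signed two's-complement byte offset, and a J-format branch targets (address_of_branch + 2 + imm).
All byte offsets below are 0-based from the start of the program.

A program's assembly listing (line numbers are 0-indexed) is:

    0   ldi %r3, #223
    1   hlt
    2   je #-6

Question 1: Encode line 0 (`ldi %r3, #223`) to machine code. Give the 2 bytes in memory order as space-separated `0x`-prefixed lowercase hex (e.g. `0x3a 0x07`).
line 0 (ldi): pack op=0x13:5|rd=3:3|imm=223:8 = 0x9bdf; little→ df 9b

0xdf 0x9b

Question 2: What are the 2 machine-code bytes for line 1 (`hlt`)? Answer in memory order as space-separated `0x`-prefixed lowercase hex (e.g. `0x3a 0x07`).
0x00 0xb0

L1: hlt op=0x16:5|pad=0:11 ⇒ 0xb000 ⇒ little 00 b0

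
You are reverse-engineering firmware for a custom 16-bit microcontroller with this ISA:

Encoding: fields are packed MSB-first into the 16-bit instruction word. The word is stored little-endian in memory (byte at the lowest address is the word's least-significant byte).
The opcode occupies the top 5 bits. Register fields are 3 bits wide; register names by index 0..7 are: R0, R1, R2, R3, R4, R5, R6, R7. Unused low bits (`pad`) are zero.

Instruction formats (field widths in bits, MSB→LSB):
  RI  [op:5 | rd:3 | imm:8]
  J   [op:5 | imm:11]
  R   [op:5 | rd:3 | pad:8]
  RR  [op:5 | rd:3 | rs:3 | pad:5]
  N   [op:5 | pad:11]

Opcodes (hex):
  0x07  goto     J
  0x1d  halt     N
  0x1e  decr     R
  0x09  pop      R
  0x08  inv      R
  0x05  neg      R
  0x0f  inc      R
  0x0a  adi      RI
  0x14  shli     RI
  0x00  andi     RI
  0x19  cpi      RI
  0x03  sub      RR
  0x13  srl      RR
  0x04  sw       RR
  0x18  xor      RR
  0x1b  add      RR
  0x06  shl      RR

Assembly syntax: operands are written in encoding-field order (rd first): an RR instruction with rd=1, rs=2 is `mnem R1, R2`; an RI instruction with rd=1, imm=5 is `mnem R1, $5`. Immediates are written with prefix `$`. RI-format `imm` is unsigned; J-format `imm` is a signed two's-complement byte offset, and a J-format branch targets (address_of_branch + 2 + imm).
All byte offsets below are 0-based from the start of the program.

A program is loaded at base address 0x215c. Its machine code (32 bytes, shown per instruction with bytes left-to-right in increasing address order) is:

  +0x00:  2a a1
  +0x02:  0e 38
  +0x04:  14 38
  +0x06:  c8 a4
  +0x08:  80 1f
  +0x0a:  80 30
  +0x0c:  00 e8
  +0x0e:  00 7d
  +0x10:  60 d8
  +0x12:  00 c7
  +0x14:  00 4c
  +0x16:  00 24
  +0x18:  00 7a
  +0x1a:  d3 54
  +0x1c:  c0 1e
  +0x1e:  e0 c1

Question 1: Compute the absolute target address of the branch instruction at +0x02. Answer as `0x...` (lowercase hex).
@+02  little-endian(0e 38) = 0x380e
  op=0x380e>>11=0x7 ⇒ goto (J)
  imm: (w>>0)&0x7ff=0xe → $14
  target = base 0x215c + off 0x02 + 2 + imm 14 = 0x216e

0x216e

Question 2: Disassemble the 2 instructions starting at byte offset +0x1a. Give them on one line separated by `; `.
adi R4, $211; sub R6, R6

[1a] d3 54 → 0x54d3
  opcode bits[15:11]=0xa: adi/RI
  [10:8] rd=4 = R4
  [7:0] imm=211 = $211
[1c] c0 1e → 0x1ec0
  opcode bits[15:11]=0x3: sub/RR
  [10:8] rd=6 = R6
  [7:5] rs=6 = R6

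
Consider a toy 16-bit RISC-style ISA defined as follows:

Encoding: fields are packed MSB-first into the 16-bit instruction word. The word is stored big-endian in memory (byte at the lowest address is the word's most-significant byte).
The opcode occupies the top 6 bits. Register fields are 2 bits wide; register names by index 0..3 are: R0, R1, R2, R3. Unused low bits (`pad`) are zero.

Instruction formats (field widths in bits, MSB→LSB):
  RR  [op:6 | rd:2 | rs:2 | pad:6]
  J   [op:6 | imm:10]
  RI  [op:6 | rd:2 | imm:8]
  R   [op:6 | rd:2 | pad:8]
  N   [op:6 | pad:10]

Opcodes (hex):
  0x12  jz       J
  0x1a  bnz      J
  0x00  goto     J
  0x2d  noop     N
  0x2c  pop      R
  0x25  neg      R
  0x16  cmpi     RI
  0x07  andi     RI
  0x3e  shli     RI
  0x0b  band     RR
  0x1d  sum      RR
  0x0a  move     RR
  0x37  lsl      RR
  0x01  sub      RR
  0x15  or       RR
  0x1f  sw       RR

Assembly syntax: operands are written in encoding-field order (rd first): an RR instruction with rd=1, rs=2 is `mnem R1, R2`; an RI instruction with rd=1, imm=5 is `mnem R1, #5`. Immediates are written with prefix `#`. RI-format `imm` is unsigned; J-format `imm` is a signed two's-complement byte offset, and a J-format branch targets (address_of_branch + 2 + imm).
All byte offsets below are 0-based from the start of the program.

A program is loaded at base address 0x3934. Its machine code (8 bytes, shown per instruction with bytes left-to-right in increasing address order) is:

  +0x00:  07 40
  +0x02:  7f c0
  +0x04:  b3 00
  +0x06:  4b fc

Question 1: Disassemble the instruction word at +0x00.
sub R3, R1

+0x00: 07 40 ⇒ word 0x0740 (big)
  top 6b → 0x1 → sub [RR]
  [9:8] rd=3 = R3
  [7:6] rs=1 = R1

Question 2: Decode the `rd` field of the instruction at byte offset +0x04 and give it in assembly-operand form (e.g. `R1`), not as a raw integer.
+0x04: b3 00 ⇒ word 0xb300 (big)
  opcode bits[15:10]=0x2c: pop/R
  rd@[9:8]=0x3 ⇒ R3

R3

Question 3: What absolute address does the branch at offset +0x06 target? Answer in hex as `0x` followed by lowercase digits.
0x3938

[06] 4b fc → 0x4bfc
  op=0x4bfc>>10=0x12 ⇒ jz (J)
  [9:0] imm=1020 (s10→-4) = #-4
  target = base 0x3934 + off 0x06 + 2 + imm -4 = 0x3938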